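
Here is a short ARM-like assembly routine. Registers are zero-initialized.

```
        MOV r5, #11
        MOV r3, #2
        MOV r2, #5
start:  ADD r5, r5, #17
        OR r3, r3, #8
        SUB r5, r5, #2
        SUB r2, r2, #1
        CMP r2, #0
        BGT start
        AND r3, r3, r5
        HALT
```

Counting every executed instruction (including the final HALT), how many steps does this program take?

35

r5=11
r3=2
r2=5
r5=11+17=28
r3=2|8=10
r5=28-2=26
r2=5-1=4
CMP r2, #0  (cmp 4,0)
BGT start: taken
r5=26+17=43
r3=10|8=10
r5=43-2=41
r2=4-1=3
CMP r2, #0  (cmp 3,0)
BGT start: taken
r5=41+17=58
r3=10|8=10
r5=58-2=56
r2=3-1=2
CMP r2, #0  (cmp 2,0)
BGT start: taken
r5=56+17=73
r3=10|8=10
r5=73-2=71
r2=2-1=1
CMP r2, #0  (cmp 1,0)
BGT start: taken
r5=71+17=88
r3=10|8=10
r5=88-2=86
r2=1-1=0
CMP r2, #0  (cmp 0,0)
BGT start: not taken
r3=10&86=2
halt.
Total executed instructions: 35.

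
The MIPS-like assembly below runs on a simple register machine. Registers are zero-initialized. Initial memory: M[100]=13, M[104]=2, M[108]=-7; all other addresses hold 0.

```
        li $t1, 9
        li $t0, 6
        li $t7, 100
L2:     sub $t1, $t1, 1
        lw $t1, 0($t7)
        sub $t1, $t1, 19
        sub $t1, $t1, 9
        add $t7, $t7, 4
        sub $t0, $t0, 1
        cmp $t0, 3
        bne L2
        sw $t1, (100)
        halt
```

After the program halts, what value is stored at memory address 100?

$t1=9
$t0=6
$t7=100
$t1=9-1=8
$t1=M[100]=13
$t1=13-19=-6
$t1=(-6)-9=-15
$t7=100+4=104
$t0=6-1=5
cmp $t0, 3  (cmp 5,3)
bne L2: taken
$t1=(-15)-1=-16
$t1=M[104]=2
$t1=2-19=-17
$t1=(-17)-9=-26
$t7=104+4=108
$t0=5-1=4
cmp $t0, 3  (cmp 4,3)
bne L2: taken
$t1=(-26)-1=-27
$t1=M[108]=-7
$t1=(-7)-19=-26
$t1=(-26)-9=-35
$t7=108+4=112
$t0=4-1=3
cmp $t0, 3  (cmp 3,3)
bne L2: not taken
sw $t1, (100) → M[100]=-35
halt.

-35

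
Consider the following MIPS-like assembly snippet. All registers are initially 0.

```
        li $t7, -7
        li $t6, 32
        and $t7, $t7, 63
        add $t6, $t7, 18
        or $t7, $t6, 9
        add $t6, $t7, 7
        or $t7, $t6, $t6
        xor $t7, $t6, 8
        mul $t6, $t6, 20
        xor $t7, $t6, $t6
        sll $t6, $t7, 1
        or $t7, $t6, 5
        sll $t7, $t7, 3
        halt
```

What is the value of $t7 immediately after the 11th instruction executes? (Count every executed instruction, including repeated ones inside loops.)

$t7=-7
$t6=32
$t7=(-7)&63=57
$t6=57+18=75
$t7=75|9=75
$t6=75+7=82
$t7=82|82=82
$t7=82^8=90
$t6=82*20=1640
$t7=1640^1640=0
$t6=0<<1=0
After step 11: $t7 = 0.

0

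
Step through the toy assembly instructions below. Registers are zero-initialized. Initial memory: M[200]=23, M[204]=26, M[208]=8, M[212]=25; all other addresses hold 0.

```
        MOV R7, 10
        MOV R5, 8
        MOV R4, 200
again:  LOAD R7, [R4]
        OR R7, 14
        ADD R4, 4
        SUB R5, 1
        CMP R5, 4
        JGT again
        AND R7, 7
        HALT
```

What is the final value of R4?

216

R7=10
R5=8
R4=200
R7=M[200]=23
R7=23|14=31
R4=200+4=204
R5=8-1=7
CMP R5, 4  (cmp 7,4)
JGT again: taken
R7=M[204]=26
R7=26|14=30
R4=204+4=208
R5=7-1=6
CMP R5, 4  (cmp 6,4)
JGT again: taken
R7=M[208]=8
R7=8|14=14
R4=208+4=212
R5=6-1=5
CMP R5, 4  (cmp 5,4)
JGT again: taken
R7=M[212]=25
R7=25|14=31
R4=212+4=216
R5=5-1=4
CMP R5, 4  (cmp 4,4)
JGT again: not taken
R7=31&7=7
halt.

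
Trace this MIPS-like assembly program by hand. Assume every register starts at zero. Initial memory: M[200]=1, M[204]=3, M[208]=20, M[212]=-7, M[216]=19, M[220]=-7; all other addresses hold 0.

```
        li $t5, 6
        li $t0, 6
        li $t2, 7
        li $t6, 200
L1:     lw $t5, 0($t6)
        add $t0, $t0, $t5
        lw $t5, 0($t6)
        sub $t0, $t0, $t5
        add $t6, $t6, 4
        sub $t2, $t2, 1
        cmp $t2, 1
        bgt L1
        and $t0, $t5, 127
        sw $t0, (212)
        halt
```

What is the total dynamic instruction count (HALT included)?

55

after li $t5, 6: $t5=6
after li $t0, 6: $t0=6
after li $t2, 7: $t2=7
after li $t6, 200: $t6=200
after lw $t5, 0($t6): $t5=M[200]=1
after add $t0, $t0, $t5: $t0=6+1=7
after lw $t5, 0($t6): $t5=M[200]=1
after sub $t0, $t0, $t5: $t0=7-1=6
after add $t6, $t6, 4: $t6=200+4=204
after sub $t2, $t2, 1: $t2=7-1=6
cmp $t2, 1  (cmp 6,1)
bgt L1: taken
after lw $t5, 0($t6): $t5=M[204]=3
after add $t0, $t0, $t5: $t0=6+3=9
after lw $t5, 0($t6): $t5=M[204]=3
after sub $t0, $t0, $t5: $t0=9-3=6
after add $t6, $t6, 4: $t6=204+4=208
after sub $t2, $t2, 1: $t2=6-1=5
cmp $t2, 1  (cmp 5,1)
bgt L1: taken
after lw $t5, 0($t6): $t5=M[208]=20
after add $t0, $t0, $t5: $t0=6+20=26
after lw $t5, 0($t6): $t5=M[208]=20
after sub $t0, $t0, $t5: $t0=26-20=6
after add $t6, $t6, 4: $t6=208+4=212
after sub $t2, $t2, 1: $t2=5-1=4
cmp $t2, 1  (cmp 4,1)
bgt L1: taken
after lw $t5, 0($t6): $t5=M[212]=-7
after add $t0, $t0, $t5: $t0=6+(-7)=-1
after lw $t5, 0($t6): $t5=M[212]=-7
after sub $t0, $t0, $t5: $t0=(-1)-(-7)=6
after add $t6, $t6, 4: $t6=212+4=216
after sub $t2, $t2, 1: $t2=4-1=3
cmp $t2, 1  (cmp 3,1)
bgt L1: taken
after lw $t5, 0($t6): $t5=M[216]=19
after add $t0, $t0, $t5: $t0=6+19=25
after lw $t5, 0($t6): $t5=M[216]=19
after sub $t0, $t0, $t5: $t0=25-19=6
after add $t6, $t6, 4: $t6=216+4=220
after sub $t2, $t2, 1: $t2=3-1=2
cmp $t2, 1  (cmp 2,1)
bgt L1: taken
after lw $t5, 0($t6): $t5=M[220]=-7
after add $t0, $t0, $t5: $t0=6+(-7)=-1
after lw $t5, 0($t6): $t5=M[220]=-7
after sub $t0, $t0, $t5: $t0=(-1)-(-7)=6
after add $t6, $t6, 4: $t6=220+4=224
after sub $t2, $t2, 1: $t2=2-1=1
cmp $t2, 1  (cmp 1,1)
bgt L1: not taken
after and $t0, $t5, 127: $t0=(-7)&127=121
sw $t0, (212) → M[212]=121
halt.
Total executed instructions: 55.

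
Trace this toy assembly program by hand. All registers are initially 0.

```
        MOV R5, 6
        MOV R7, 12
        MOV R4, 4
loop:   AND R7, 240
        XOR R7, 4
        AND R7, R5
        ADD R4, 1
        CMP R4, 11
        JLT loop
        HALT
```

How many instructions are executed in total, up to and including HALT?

46

R5=6
R7=12
R4=4
R7=12&240=0
R7=0^4=4
R7=4&6=4
R4=4+1=5
CMP R4, 11  (cmp 5,11)
JLT loop: taken
R7=4&240=0
R7=0^4=4
R7=4&6=4
R4=5+1=6
CMP R4, 11  (cmp 6,11)
JLT loop: taken
R7=4&240=0
R7=0^4=4
R7=4&6=4
R4=6+1=7
CMP R4, 11  (cmp 7,11)
JLT loop: taken
R7=4&240=0
R7=0^4=4
R7=4&6=4
R4=7+1=8
CMP R4, 11  (cmp 8,11)
JLT loop: taken
R7=4&240=0
R7=0^4=4
R7=4&6=4
R4=8+1=9
CMP R4, 11  (cmp 9,11)
JLT loop: taken
R7=4&240=0
R7=0^4=4
R7=4&6=4
R4=9+1=10
CMP R4, 11  (cmp 10,11)
JLT loop: taken
R7=4&240=0
R7=0^4=4
R7=4&6=4
R4=10+1=11
CMP R4, 11  (cmp 11,11)
JLT loop: not taken
halt.
Total executed instructions: 46.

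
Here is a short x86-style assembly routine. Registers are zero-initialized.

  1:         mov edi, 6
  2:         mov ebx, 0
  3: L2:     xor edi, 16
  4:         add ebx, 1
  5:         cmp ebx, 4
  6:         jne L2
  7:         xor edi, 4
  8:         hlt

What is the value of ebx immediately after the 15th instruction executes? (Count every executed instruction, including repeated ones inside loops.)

3

mov edi, 6 → edi=6
mov ebx, 0 → ebx=0
xor edi, 16 → edi=6^16=22
add ebx, 1 → ebx=0+1=1
cmp ebx, 4  (cmp 1,4)
jne L2: taken
xor edi, 16 → edi=22^16=6
add ebx, 1 → ebx=1+1=2
cmp ebx, 4  (cmp 2,4)
jne L2: taken
xor edi, 16 → edi=6^16=22
add ebx, 1 → ebx=2+1=3
cmp ebx, 4  (cmp 3,4)
jne L2: taken
xor edi, 16 → edi=22^16=6
After step 15: ebx = 3.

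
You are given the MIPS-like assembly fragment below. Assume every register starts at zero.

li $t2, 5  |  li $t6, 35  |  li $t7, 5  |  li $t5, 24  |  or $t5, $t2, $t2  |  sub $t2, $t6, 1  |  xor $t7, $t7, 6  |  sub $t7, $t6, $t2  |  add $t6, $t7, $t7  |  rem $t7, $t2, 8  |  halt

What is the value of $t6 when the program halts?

after li $t2, 5: $t2=5
after li $t6, 35: $t6=35
after li $t7, 5: $t7=5
after li $t5, 24: $t5=24
after or $t5, $t2, $t2: $t5=5|5=5
after sub $t2, $t6, 1: $t2=35-1=34
after xor $t7, $t7, 6: $t7=5^6=3
after sub $t7, $t6, $t2: $t7=35-34=1
after add $t6, $t7, $t7: $t6=1+1=2
after rem $t7, $t2, 8: $t7=34%8=2
halt.

2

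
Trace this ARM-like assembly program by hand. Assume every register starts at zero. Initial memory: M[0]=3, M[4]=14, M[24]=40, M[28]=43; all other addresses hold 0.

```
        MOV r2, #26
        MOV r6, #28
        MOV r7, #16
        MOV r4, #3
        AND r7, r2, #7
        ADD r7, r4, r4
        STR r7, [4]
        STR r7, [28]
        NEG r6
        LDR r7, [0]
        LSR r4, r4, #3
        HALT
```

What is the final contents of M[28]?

6

r2=26
r6=28
r7=16
r4=3
r7=26&7=2
r7=3+3=6
STR r7, [4] → M[4]=6
STR r7, [28] → M[28]=6
r6=-(28)=-28
r7=M[0]=3
r4=3>>3=0
halt.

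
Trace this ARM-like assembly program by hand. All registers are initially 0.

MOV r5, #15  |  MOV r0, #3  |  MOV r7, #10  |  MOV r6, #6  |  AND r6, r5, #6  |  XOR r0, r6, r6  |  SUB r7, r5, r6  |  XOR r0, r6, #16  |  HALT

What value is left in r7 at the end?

after MOV r5, #15: r5=15
after MOV r0, #3: r0=3
after MOV r7, #10: r7=10
after MOV r6, #6: r6=6
after AND r6, r5, #6: r6=15&6=6
after XOR r0, r6, r6: r0=6^6=0
after SUB r7, r5, r6: r7=15-6=9
after XOR r0, r6, #16: r0=6^16=22
halt.

9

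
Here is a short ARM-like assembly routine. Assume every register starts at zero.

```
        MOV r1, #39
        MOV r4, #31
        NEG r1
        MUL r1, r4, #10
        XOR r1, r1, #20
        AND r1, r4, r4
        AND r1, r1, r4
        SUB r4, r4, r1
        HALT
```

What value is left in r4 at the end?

after MOV r1, #39: r1=39
after MOV r4, #31: r4=31
after NEG r1: r1=-(39)=-39
after MUL r1, r4, #10: r1=31*10=310
after XOR r1, r1, #20: r1=310^20=290
after AND r1, r4, r4: r1=31&31=31
after AND r1, r1, r4: r1=31&31=31
after SUB r4, r4, r1: r4=31-31=0
halt.

0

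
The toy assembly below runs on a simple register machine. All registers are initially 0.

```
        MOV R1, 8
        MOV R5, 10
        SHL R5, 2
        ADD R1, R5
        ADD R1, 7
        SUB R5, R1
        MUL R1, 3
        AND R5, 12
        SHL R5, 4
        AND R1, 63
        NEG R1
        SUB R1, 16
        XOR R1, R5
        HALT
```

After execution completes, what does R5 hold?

R1=8
R5=10
R5=10<<2=40
R1=8+40=48
R1=48+7=55
R5=40-55=-15
R1=55*3=165
R5=(-15)&12=0
R5=0<<4=0
R1=165&63=37
R1=-(37)=-37
R1=(-37)-16=-53
R1=(-53)^0=-53
halt.

0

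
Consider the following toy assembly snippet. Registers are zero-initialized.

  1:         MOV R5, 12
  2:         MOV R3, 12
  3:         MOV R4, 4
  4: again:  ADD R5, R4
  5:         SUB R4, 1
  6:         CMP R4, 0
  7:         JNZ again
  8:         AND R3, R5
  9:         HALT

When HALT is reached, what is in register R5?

22

MOV R5, 12 → R5=12
MOV R3, 12 → R3=12
MOV R4, 4 → R4=4
ADD R5, R4 → R5=12+4=16
SUB R4, 1 → R4=4-1=3
CMP R4, 0  (cmp 3,0)
JNZ again: taken
ADD R5, R4 → R5=16+3=19
SUB R4, 1 → R4=3-1=2
CMP R4, 0  (cmp 2,0)
JNZ again: taken
ADD R5, R4 → R5=19+2=21
SUB R4, 1 → R4=2-1=1
CMP R4, 0  (cmp 1,0)
JNZ again: taken
ADD R5, R4 → R5=21+1=22
SUB R4, 1 → R4=1-1=0
CMP R4, 0  (cmp 0,0)
JNZ again: not taken
AND R3, R5 → R3=12&22=4
halt.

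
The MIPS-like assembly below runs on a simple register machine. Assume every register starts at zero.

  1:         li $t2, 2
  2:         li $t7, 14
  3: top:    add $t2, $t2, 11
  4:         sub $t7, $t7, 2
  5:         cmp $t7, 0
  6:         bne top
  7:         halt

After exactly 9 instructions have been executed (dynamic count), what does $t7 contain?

10

li $t2, 2 → $t2=2
li $t7, 14 → $t7=14
add $t2, $t2, 11 → $t2=2+11=13
sub $t7, $t7, 2 → $t7=14-2=12
cmp $t7, 0  (cmp 12,0)
bne top: taken
add $t2, $t2, 11 → $t2=13+11=24
sub $t7, $t7, 2 → $t7=12-2=10
cmp $t7, 0  (cmp 10,0)
After step 9: $t7 = 10.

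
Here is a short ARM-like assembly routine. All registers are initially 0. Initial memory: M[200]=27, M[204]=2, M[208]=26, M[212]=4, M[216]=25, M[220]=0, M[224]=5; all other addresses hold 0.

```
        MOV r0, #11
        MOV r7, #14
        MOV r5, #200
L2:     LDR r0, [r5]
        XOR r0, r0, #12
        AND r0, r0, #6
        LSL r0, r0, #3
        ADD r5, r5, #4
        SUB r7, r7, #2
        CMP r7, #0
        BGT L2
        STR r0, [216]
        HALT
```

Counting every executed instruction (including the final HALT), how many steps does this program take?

MOV r0, #11 → r0=11
MOV r7, #14 → r7=14
MOV r5, #200 → r5=200
LDR r0, [r5] → r0=M[200]=27
XOR r0, r0, #12 → r0=27^12=23
AND r0, r0, #6 → r0=23&6=6
LSL r0, r0, #3 → r0=6<<3=48
ADD r5, r5, #4 → r5=200+4=204
SUB r7, r7, #2 → r7=14-2=12
CMP r7, #0  (cmp 12,0)
BGT L2: taken
LDR r0, [r5] → r0=M[204]=2
XOR r0, r0, #12 → r0=2^12=14
AND r0, r0, #6 → r0=14&6=6
LSL r0, r0, #3 → r0=6<<3=48
ADD r5, r5, #4 → r5=204+4=208
SUB r7, r7, #2 → r7=12-2=10
CMP r7, #0  (cmp 10,0)
BGT L2: taken
LDR r0, [r5] → r0=M[208]=26
XOR r0, r0, #12 → r0=26^12=22
AND r0, r0, #6 → r0=22&6=6
LSL r0, r0, #3 → r0=6<<3=48
ADD r5, r5, #4 → r5=208+4=212
SUB r7, r7, #2 → r7=10-2=8
CMP r7, #0  (cmp 8,0)
BGT L2: taken
LDR r0, [r5] → r0=M[212]=4
XOR r0, r0, #12 → r0=4^12=8
AND r0, r0, #6 → r0=8&6=0
LSL r0, r0, #3 → r0=0<<3=0
ADD r5, r5, #4 → r5=212+4=216
SUB r7, r7, #2 → r7=8-2=6
CMP r7, #0  (cmp 6,0)
BGT L2: taken
LDR r0, [r5] → r0=M[216]=25
XOR r0, r0, #12 → r0=25^12=21
AND r0, r0, #6 → r0=21&6=4
LSL r0, r0, #3 → r0=4<<3=32
ADD r5, r5, #4 → r5=216+4=220
SUB r7, r7, #2 → r7=6-2=4
CMP r7, #0  (cmp 4,0)
BGT L2: taken
LDR r0, [r5] → r0=M[220]=0
XOR r0, r0, #12 → r0=0^12=12
AND r0, r0, #6 → r0=12&6=4
LSL r0, r0, #3 → r0=4<<3=32
ADD r5, r5, #4 → r5=220+4=224
SUB r7, r7, #2 → r7=4-2=2
CMP r7, #0  (cmp 2,0)
BGT L2: taken
LDR r0, [r5] → r0=M[224]=5
XOR r0, r0, #12 → r0=5^12=9
AND r0, r0, #6 → r0=9&6=0
LSL r0, r0, #3 → r0=0<<3=0
ADD r5, r5, #4 → r5=224+4=228
SUB r7, r7, #2 → r7=2-2=0
CMP r7, #0  (cmp 0,0)
BGT L2: not taken
STR r0, [216] → M[216]=0
halt.
Total executed instructions: 61.

61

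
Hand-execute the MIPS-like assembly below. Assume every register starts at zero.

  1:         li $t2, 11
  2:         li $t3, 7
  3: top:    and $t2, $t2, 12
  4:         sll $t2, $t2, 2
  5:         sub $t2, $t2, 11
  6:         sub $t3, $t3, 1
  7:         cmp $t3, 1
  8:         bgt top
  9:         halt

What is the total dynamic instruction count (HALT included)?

39

after li $t2, 11: $t2=11
after li $t3, 7: $t3=7
after and $t2, $t2, 12: $t2=11&12=8
after sll $t2, $t2, 2: $t2=8<<2=32
after sub $t2, $t2, 11: $t2=32-11=21
after sub $t3, $t3, 1: $t3=7-1=6
cmp $t3, 1  (cmp 6,1)
bgt top: taken
after and $t2, $t2, 12: $t2=21&12=4
after sll $t2, $t2, 2: $t2=4<<2=16
after sub $t2, $t2, 11: $t2=16-11=5
after sub $t3, $t3, 1: $t3=6-1=5
cmp $t3, 1  (cmp 5,1)
bgt top: taken
after and $t2, $t2, 12: $t2=5&12=4
after sll $t2, $t2, 2: $t2=4<<2=16
after sub $t2, $t2, 11: $t2=16-11=5
after sub $t3, $t3, 1: $t3=5-1=4
cmp $t3, 1  (cmp 4,1)
bgt top: taken
after and $t2, $t2, 12: $t2=5&12=4
after sll $t2, $t2, 2: $t2=4<<2=16
after sub $t2, $t2, 11: $t2=16-11=5
after sub $t3, $t3, 1: $t3=4-1=3
cmp $t3, 1  (cmp 3,1)
bgt top: taken
after and $t2, $t2, 12: $t2=5&12=4
after sll $t2, $t2, 2: $t2=4<<2=16
after sub $t2, $t2, 11: $t2=16-11=5
after sub $t3, $t3, 1: $t3=3-1=2
cmp $t3, 1  (cmp 2,1)
bgt top: taken
after and $t2, $t2, 12: $t2=5&12=4
after sll $t2, $t2, 2: $t2=4<<2=16
after sub $t2, $t2, 11: $t2=16-11=5
after sub $t3, $t3, 1: $t3=2-1=1
cmp $t3, 1  (cmp 1,1)
bgt top: not taken
halt.
Total executed instructions: 39.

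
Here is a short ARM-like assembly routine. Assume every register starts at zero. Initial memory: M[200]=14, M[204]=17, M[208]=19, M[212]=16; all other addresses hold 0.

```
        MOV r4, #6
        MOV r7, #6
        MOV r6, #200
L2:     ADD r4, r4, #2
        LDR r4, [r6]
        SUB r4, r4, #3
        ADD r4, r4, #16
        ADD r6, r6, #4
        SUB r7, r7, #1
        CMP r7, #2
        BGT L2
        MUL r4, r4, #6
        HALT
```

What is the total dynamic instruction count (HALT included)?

37

after MOV r4, #6: r4=6
after MOV r7, #6: r7=6
after MOV r6, #200: r6=200
after ADD r4, r4, #2: r4=6+2=8
after LDR r4, [r6]: r4=M[200]=14
after SUB r4, r4, #3: r4=14-3=11
after ADD r4, r4, #16: r4=11+16=27
after ADD r6, r6, #4: r6=200+4=204
after SUB r7, r7, #1: r7=6-1=5
CMP r7, #2  (cmp 5,2)
BGT L2: taken
after ADD r4, r4, #2: r4=27+2=29
after LDR r4, [r6]: r4=M[204]=17
after SUB r4, r4, #3: r4=17-3=14
after ADD r4, r4, #16: r4=14+16=30
after ADD r6, r6, #4: r6=204+4=208
after SUB r7, r7, #1: r7=5-1=4
CMP r7, #2  (cmp 4,2)
BGT L2: taken
after ADD r4, r4, #2: r4=30+2=32
after LDR r4, [r6]: r4=M[208]=19
after SUB r4, r4, #3: r4=19-3=16
after ADD r4, r4, #16: r4=16+16=32
after ADD r6, r6, #4: r6=208+4=212
after SUB r7, r7, #1: r7=4-1=3
CMP r7, #2  (cmp 3,2)
BGT L2: taken
after ADD r4, r4, #2: r4=32+2=34
after LDR r4, [r6]: r4=M[212]=16
after SUB r4, r4, #3: r4=16-3=13
after ADD r4, r4, #16: r4=13+16=29
after ADD r6, r6, #4: r6=212+4=216
after SUB r7, r7, #1: r7=3-1=2
CMP r7, #2  (cmp 2,2)
BGT L2: not taken
after MUL r4, r4, #6: r4=29*6=174
halt.
Total executed instructions: 37.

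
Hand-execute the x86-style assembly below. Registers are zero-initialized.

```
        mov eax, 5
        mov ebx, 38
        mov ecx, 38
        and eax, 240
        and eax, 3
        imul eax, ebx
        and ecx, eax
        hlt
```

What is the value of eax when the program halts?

0

eax=5
ebx=38
ecx=38
eax=5&240=0
eax=0&3=0
eax=0*38=0
ecx=38&0=0
halt.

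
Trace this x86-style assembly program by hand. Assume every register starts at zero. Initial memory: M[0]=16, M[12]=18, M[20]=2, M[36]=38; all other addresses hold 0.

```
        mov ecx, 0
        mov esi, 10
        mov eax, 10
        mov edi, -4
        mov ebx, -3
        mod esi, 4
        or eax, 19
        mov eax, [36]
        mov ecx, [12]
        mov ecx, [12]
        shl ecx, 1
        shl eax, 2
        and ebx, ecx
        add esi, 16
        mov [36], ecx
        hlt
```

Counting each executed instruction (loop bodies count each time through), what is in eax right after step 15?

152

after mov ecx, 0: ecx=0
after mov esi, 10: esi=10
after mov eax, 10: eax=10
after mov edi, -4: edi=-4
after mov ebx, -3: ebx=-3
after mod esi, 4: esi=10%4=2
after or eax, 19: eax=10|19=27
after mov eax, [36]: eax=M[36]=38
after mov ecx, [12]: ecx=M[12]=18
after mov ecx, [12]: ecx=M[12]=18
after shl ecx, 1: ecx=18<<1=36
after shl eax, 2: eax=38<<2=152
after and ebx, ecx: ebx=(-3)&36=36
after add esi, 16: esi=2+16=18
mov [36], ecx → M[36]=36
After step 15: eax = 152.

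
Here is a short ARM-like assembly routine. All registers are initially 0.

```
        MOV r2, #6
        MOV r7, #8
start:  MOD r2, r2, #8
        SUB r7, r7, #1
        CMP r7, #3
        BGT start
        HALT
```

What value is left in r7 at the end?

after MOV r2, #6: r2=6
after MOV r7, #8: r7=8
after MOD r2, r2, #8: r2=6%8=6
after SUB r7, r7, #1: r7=8-1=7
CMP r7, #3  (cmp 7,3)
BGT start: taken
after MOD r2, r2, #8: r2=6%8=6
after SUB r7, r7, #1: r7=7-1=6
CMP r7, #3  (cmp 6,3)
BGT start: taken
after MOD r2, r2, #8: r2=6%8=6
after SUB r7, r7, #1: r7=6-1=5
CMP r7, #3  (cmp 5,3)
BGT start: taken
after MOD r2, r2, #8: r2=6%8=6
after SUB r7, r7, #1: r7=5-1=4
CMP r7, #3  (cmp 4,3)
BGT start: taken
after MOD r2, r2, #8: r2=6%8=6
after SUB r7, r7, #1: r7=4-1=3
CMP r7, #3  (cmp 3,3)
BGT start: not taken
halt.

3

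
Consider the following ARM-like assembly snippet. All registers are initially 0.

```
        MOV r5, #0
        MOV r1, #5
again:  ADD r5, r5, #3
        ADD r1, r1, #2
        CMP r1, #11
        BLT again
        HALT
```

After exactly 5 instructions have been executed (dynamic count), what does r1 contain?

7

MOV r5, #0 → r5=0
MOV r1, #5 → r1=5
ADD r5, r5, #3 → r5=0+3=3
ADD r1, r1, #2 → r1=5+2=7
CMP r1, #11  (cmp 7,11)
After step 5: r1 = 7.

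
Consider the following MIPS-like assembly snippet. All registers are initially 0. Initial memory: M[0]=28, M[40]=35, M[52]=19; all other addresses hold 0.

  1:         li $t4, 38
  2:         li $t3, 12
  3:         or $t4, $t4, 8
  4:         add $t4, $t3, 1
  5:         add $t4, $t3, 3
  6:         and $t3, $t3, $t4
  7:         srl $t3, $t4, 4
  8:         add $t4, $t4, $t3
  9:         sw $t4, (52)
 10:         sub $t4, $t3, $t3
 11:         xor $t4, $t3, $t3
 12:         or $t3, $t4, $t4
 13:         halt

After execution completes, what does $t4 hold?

$t4=38
$t3=12
$t4=38|8=46
$t4=12+1=13
$t4=12+3=15
$t3=12&15=12
$t3=15>>4=0
$t4=15+0=15
sw $t4, (52) → M[52]=15
$t4=0-0=0
$t4=0^0=0
$t3=0|0=0
halt.

0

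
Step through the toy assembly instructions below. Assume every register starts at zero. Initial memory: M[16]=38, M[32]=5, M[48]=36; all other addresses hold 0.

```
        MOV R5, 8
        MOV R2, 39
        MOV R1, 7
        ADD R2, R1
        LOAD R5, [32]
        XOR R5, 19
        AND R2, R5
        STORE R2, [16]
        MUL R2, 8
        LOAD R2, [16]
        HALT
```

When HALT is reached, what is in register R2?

6

after MOV R5, 8: R5=8
after MOV R2, 39: R2=39
after MOV R1, 7: R1=7
after ADD R2, R1: R2=39+7=46
after LOAD R5, [32]: R5=M[32]=5
after XOR R5, 19: R5=5^19=22
after AND R2, R5: R2=46&22=6
STORE R2, [16] → M[16]=6
after MUL R2, 8: R2=6*8=48
after LOAD R2, [16]: R2=M[16]=6
halt.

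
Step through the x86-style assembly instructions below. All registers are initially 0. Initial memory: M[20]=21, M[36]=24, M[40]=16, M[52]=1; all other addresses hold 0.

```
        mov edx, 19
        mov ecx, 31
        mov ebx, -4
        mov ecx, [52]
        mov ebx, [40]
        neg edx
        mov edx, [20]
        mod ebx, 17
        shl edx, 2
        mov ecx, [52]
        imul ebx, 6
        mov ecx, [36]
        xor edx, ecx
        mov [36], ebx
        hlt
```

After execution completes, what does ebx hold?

96

after mov edx, 19: edx=19
after mov ecx, 31: ecx=31
after mov ebx, -4: ebx=-4
after mov ecx, [52]: ecx=M[52]=1
after mov ebx, [40]: ebx=M[40]=16
after neg edx: edx=-(19)=-19
after mov edx, [20]: edx=M[20]=21
after mod ebx, 17: ebx=16%17=16
after shl edx, 2: edx=21<<2=84
after mov ecx, [52]: ecx=M[52]=1
after imul ebx, 6: ebx=16*6=96
after mov ecx, [36]: ecx=M[36]=24
after xor edx, ecx: edx=84^24=76
mov [36], ebx → M[36]=96
halt.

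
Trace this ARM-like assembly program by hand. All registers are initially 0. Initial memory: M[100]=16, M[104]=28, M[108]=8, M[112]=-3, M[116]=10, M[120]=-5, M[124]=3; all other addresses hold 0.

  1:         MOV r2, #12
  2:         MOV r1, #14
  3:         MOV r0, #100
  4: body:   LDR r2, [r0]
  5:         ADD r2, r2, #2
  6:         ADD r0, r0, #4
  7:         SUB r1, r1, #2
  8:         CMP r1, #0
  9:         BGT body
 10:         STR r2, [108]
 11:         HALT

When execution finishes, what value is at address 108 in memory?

r2=12
r1=14
r0=100
r2=M[100]=16
r2=16+2=18
r0=100+4=104
r1=14-2=12
CMP r1, #0  (cmp 12,0)
BGT body: taken
r2=M[104]=28
r2=28+2=30
r0=104+4=108
r1=12-2=10
CMP r1, #0  (cmp 10,0)
BGT body: taken
r2=M[108]=8
r2=8+2=10
r0=108+4=112
r1=10-2=8
CMP r1, #0  (cmp 8,0)
BGT body: taken
r2=M[112]=-3
r2=(-3)+2=-1
r0=112+4=116
r1=8-2=6
CMP r1, #0  (cmp 6,0)
BGT body: taken
r2=M[116]=10
r2=10+2=12
r0=116+4=120
r1=6-2=4
CMP r1, #0  (cmp 4,0)
BGT body: taken
r2=M[120]=-5
r2=(-5)+2=-3
r0=120+4=124
r1=4-2=2
CMP r1, #0  (cmp 2,0)
BGT body: taken
r2=M[124]=3
r2=3+2=5
r0=124+4=128
r1=2-2=0
CMP r1, #0  (cmp 0,0)
BGT body: not taken
STR r2, [108] → M[108]=5
halt.

5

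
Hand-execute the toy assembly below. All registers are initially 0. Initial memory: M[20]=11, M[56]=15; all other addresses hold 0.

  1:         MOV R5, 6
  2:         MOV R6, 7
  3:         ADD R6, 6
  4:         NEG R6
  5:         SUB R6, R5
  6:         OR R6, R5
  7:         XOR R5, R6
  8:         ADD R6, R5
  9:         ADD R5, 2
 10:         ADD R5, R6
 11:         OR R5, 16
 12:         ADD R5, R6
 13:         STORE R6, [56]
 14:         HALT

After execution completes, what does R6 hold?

after MOV R5, 6: R5=6
after MOV R6, 7: R6=7
after ADD R6, 6: R6=7+6=13
after NEG R6: R6=-(13)=-13
after SUB R6, R5: R6=(-13)-6=-19
after OR R6, R5: R6=(-19)|6=-17
after XOR R5, R6: R5=6^(-17)=-23
after ADD R6, R5: R6=(-17)+(-23)=-40
after ADD R5, 2: R5=(-23)+2=-21
after ADD R5, R6: R5=(-21)+(-40)=-61
after OR R5, 16: R5=(-61)|16=-45
after ADD R5, R6: R5=(-45)+(-40)=-85
STORE R6, [56] → M[56]=-40
halt.

-40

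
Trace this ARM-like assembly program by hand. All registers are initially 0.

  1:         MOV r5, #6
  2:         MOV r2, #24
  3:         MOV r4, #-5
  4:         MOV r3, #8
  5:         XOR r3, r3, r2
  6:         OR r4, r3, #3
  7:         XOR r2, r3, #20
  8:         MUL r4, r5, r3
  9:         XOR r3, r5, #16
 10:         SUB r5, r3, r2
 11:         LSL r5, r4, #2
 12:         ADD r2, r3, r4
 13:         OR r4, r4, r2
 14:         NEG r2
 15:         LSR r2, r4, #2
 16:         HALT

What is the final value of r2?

29

r5=6
r2=24
r4=-5
r3=8
r3=8^24=16
r4=16|3=19
r2=16^20=4
r4=6*16=96
r3=6^16=22
r5=22-4=18
r5=96<<2=384
r2=22+96=118
r4=96|118=118
r2=-(118)=-118
r2=118>>2=29
halt.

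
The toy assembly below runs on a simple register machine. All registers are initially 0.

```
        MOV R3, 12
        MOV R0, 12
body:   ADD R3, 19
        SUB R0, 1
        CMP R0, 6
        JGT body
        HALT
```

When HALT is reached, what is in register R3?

after MOV R3, 12: R3=12
after MOV R0, 12: R0=12
after ADD R3, 19: R3=12+19=31
after SUB R0, 1: R0=12-1=11
CMP R0, 6  (cmp 11,6)
JGT body: taken
after ADD R3, 19: R3=31+19=50
after SUB R0, 1: R0=11-1=10
CMP R0, 6  (cmp 10,6)
JGT body: taken
after ADD R3, 19: R3=50+19=69
after SUB R0, 1: R0=10-1=9
CMP R0, 6  (cmp 9,6)
JGT body: taken
after ADD R3, 19: R3=69+19=88
after SUB R0, 1: R0=9-1=8
CMP R0, 6  (cmp 8,6)
JGT body: taken
after ADD R3, 19: R3=88+19=107
after SUB R0, 1: R0=8-1=7
CMP R0, 6  (cmp 7,6)
JGT body: taken
after ADD R3, 19: R3=107+19=126
after SUB R0, 1: R0=7-1=6
CMP R0, 6  (cmp 6,6)
JGT body: not taken
halt.

126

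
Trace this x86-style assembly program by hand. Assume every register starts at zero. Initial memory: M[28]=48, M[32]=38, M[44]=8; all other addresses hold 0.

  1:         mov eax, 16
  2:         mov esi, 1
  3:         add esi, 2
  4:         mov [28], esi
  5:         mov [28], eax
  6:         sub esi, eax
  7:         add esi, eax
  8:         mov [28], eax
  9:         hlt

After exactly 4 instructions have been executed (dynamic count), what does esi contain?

3

mov eax, 16 → eax=16
mov esi, 1 → esi=1
add esi, 2 → esi=1+2=3
mov [28], esi → M[28]=3
After step 4: esi = 3.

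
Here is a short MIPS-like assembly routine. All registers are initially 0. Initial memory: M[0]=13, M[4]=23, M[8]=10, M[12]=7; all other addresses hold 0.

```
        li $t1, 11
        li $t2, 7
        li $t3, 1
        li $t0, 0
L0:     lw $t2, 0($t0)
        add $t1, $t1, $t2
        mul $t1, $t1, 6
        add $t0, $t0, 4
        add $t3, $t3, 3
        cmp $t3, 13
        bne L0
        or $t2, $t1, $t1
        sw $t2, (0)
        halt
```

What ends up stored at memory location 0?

36474

after li $t1, 11: $t1=11
after li $t2, 7: $t2=7
after li $t3, 1: $t3=1
after li $t0, 0: $t0=0
after lw $t2, 0($t0): $t2=M[0]=13
after add $t1, $t1, $t2: $t1=11+13=24
after mul $t1, $t1, 6: $t1=24*6=144
after add $t0, $t0, 4: $t0=0+4=4
after add $t3, $t3, 3: $t3=1+3=4
cmp $t3, 13  (cmp 4,13)
bne L0: taken
after lw $t2, 0($t0): $t2=M[4]=23
after add $t1, $t1, $t2: $t1=144+23=167
after mul $t1, $t1, 6: $t1=167*6=1002
after add $t0, $t0, 4: $t0=4+4=8
after add $t3, $t3, 3: $t3=4+3=7
cmp $t3, 13  (cmp 7,13)
bne L0: taken
after lw $t2, 0($t0): $t2=M[8]=10
after add $t1, $t1, $t2: $t1=1002+10=1012
after mul $t1, $t1, 6: $t1=1012*6=6072
after add $t0, $t0, 4: $t0=8+4=12
after add $t3, $t3, 3: $t3=7+3=10
cmp $t3, 13  (cmp 10,13)
bne L0: taken
after lw $t2, 0($t0): $t2=M[12]=7
after add $t1, $t1, $t2: $t1=6072+7=6079
after mul $t1, $t1, 6: $t1=6079*6=36474
after add $t0, $t0, 4: $t0=12+4=16
after add $t3, $t3, 3: $t3=10+3=13
cmp $t3, 13  (cmp 13,13)
bne L0: not taken
after or $t2, $t1, $t1: $t2=36474|36474=36474
sw $t2, (0) → M[0]=36474
halt.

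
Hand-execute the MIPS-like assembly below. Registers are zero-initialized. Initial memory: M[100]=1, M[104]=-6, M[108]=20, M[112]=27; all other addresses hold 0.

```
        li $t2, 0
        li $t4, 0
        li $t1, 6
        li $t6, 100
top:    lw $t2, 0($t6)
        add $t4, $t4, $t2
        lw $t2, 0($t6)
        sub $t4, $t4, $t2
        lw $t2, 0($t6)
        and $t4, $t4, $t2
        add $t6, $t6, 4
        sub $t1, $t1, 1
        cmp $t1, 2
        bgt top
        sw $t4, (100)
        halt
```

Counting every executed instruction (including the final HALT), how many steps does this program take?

46

$t2=0
$t4=0
$t1=6
$t6=100
$t2=M[100]=1
$t4=0+1=1
$t2=M[100]=1
$t4=1-1=0
$t2=M[100]=1
$t4=0&1=0
$t6=100+4=104
$t1=6-1=5
cmp $t1, 2  (cmp 5,2)
bgt top: taken
$t2=M[104]=-6
$t4=0+(-6)=-6
$t2=M[104]=-6
$t4=(-6)-(-6)=0
$t2=M[104]=-6
$t4=0&(-6)=0
$t6=104+4=108
$t1=5-1=4
cmp $t1, 2  (cmp 4,2)
bgt top: taken
$t2=M[108]=20
$t4=0+20=20
$t2=M[108]=20
$t4=20-20=0
$t2=M[108]=20
$t4=0&20=0
$t6=108+4=112
$t1=4-1=3
cmp $t1, 2  (cmp 3,2)
bgt top: taken
$t2=M[112]=27
$t4=0+27=27
$t2=M[112]=27
$t4=27-27=0
$t2=M[112]=27
$t4=0&27=0
$t6=112+4=116
$t1=3-1=2
cmp $t1, 2  (cmp 2,2)
bgt top: not taken
sw $t4, (100) → M[100]=0
halt.
Total executed instructions: 46.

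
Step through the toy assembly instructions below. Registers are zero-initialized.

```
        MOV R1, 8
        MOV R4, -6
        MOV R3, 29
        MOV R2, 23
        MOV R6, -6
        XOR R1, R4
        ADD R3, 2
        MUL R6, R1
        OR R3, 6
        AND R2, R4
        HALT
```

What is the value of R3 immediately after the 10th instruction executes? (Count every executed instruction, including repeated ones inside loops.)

R1=8
R4=-6
R3=29
R2=23
R6=-6
R1=8^(-6)=-14
R3=29+2=31
R6=(-6)*(-14)=84
R3=31|6=31
R2=23&(-6)=18
After step 10: R3 = 31.

31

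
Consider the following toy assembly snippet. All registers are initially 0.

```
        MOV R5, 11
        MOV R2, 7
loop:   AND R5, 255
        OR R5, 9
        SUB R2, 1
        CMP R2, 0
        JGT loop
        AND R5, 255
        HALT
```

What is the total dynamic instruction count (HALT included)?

after MOV R5, 11: R5=11
after MOV R2, 7: R2=7
after AND R5, 255: R5=11&255=11
after OR R5, 9: R5=11|9=11
after SUB R2, 1: R2=7-1=6
CMP R2, 0  (cmp 6,0)
JGT loop: taken
after AND R5, 255: R5=11&255=11
after OR R5, 9: R5=11|9=11
after SUB R2, 1: R2=6-1=5
CMP R2, 0  (cmp 5,0)
JGT loop: taken
after AND R5, 255: R5=11&255=11
after OR R5, 9: R5=11|9=11
after SUB R2, 1: R2=5-1=4
CMP R2, 0  (cmp 4,0)
JGT loop: taken
after AND R5, 255: R5=11&255=11
after OR R5, 9: R5=11|9=11
after SUB R2, 1: R2=4-1=3
CMP R2, 0  (cmp 3,0)
JGT loop: taken
after AND R5, 255: R5=11&255=11
after OR R5, 9: R5=11|9=11
after SUB R2, 1: R2=3-1=2
CMP R2, 0  (cmp 2,0)
JGT loop: taken
after AND R5, 255: R5=11&255=11
after OR R5, 9: R5=11|9=11
after SUB R2, 1: R2=2-1=1
CMP R2, 0  (cmp 1,0)
JGT loop: taken
after AND R5, 255: R5=11&255=11
after OR R5, 9: R5=11|9=11
after SUB R2, 1: R2=1-1=0
CMP R2, 0  (cmp 0,0)
JGT loop: not taken
after AND R5, 255: R5=11&255=11
halt.
Total executed instructions: 39.

39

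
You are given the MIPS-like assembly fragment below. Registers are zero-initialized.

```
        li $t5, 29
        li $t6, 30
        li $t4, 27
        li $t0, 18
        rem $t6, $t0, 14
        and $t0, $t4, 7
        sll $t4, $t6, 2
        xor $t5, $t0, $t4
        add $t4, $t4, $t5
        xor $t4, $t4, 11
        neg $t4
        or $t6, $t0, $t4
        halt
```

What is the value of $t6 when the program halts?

-37

li $t5, 29 → $t5=29
li $t6, 30 → $t6=30
li $t4, 27 → $t4=27
li $t0, 18 → $t0=18
rem $t6, $t0, 14 → $t6=18%14=4
and $t0, $t4, 7 → $t0=27&7=3
sll $t4, $t6, 2 → $t4=4<<2=16
xor $t5, $t0, $t4 → $t5=3^16=19
add $t4, $t4, $t5 → $t4=16+19=35
xor $t4, $t4, 11 → $t4=35^11=40
neg $t4 → $t4=-(40)=-40
or $t6, $t0, $t4 → $t6=3|(-40)=-37
halt.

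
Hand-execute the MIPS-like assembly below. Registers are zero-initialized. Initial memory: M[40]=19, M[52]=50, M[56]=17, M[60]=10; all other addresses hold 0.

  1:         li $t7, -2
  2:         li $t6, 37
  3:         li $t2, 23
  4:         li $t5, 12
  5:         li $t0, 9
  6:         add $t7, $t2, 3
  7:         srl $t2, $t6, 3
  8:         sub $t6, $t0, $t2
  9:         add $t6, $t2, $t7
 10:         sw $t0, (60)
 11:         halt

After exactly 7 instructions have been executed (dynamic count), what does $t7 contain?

26

$t7=-2
$t6=37
$t2=23
$t5=12
$t0=9
$t7=23+3=26
$t2=37>>3=4
After step 7: $t7 = 26.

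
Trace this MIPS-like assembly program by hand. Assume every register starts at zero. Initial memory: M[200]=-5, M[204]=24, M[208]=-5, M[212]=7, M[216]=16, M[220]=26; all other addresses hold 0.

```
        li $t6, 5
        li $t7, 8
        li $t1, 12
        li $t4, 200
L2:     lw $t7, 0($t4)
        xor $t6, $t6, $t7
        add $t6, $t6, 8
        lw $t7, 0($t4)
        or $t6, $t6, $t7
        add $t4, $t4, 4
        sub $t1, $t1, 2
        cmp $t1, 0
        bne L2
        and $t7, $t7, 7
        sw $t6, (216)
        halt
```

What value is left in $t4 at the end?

224

after li $t6, 5: $t6=5
after li $t7, 8: $t7=8
after li $t1, 12: $t1=12
after li $t4, 200: $t4=200
after lw $t7, 0($t4): $t7=M[200]=-5
after xor $t6, $t6, $t7: $t6=5^(-5)=-2
after add $t6, $t6, 8: $t6=(-2)+8=6
after lw $t7, 0($t4): $t7=M[200]=-5
after or $t6, $t6, $t7: $t6=6|(-5)=-1
after add $t4, $t4, 4: $t4=200+4=204
after sub $t1, $t1, 2: $t1=12-2=10
cmp $t1, 0  (cmp 10,0)
bne L2: taken
after lw $t7, 0($t4): $t7=M[204]=24
after xor $t6, $t6, $t7: $t6=(-1)^24=-25
after add $t6, $t6, 8: $t6=(-25)+8=-17
after lw $t7, 0($t4): $t7=M[204]=24
after or $t6, $t6, $t7: $t6=(-17)|24=-1
after add $t4, $t4, 4: $t4=204+4=208
after sub $t1, $t1, 2: $t1=10-2=8
cmp $t1, 0  (cmp 8,0)
bne L2: taken
after lw $t7, 0($t4): $t7=M[208]=-5
after xor $t6, $t6, $t7: $t6=(-1)^(-5)=4
after add $t6, $t6, 8: $t6=4+8=12
after lw $t7, 0($t4): $t7=M[208]=-5
after or $t6, $t6, $t7: $t6=12|(-5)=-1
after add $t4, $t4, 4: $t4=208+4=212
after sub $t1, $t1, 2: $t1=8-2=6
cmp $t1, 0  (cmp 6,0)
bne L2: taken
after lw $t7, 0($t4): $t7=M[212]=7
after xor $t6, $t6, $t7: $t6=(-1)^7=-8
after add $t6, $t6, 8: $t6=(-8)+8=0
after lw $t7, 0($t4): $t7=M[212]=7
after or $t6, $t6, $t7: $t6=0|7=7
after add $t4, $t4, 4: $t4=212+4=216
after sub $t1, $t1, 2: $t1=6-2=4
cmp $t1, 0  (cmp 4,0)
bne L2: taken
after lw $t7, 0($t4): $t7=M[216]=16
after xor $t6, $t6, $t7: $t6=7^16=23
after add $t6, $t6, 8: $t6=23+8=31
after lw $t7, 0($t4): $t7=M[216]=16
after or $t6, $t6, $t7: $t6=31|16=31
after add $t4, $t4, 4: $t4=216+4=220
after sub $t1, $t1, 2: $t1=4-2=2
cmp $t1, 0  (cmp 2,0)
bne L2: taken
after lw $t7, 0($t4): $t7=M[220]=26
after xor $t6, $t6, $t7: $t6=31^26=5
after add $t6, $t6, 8: $t6=5+8=13
after lw $t7, 0($t4): $t7=M[220]=26
after or $t6, $t6, $t7: $t6=13|26=31
after add $t4, $t4, 4: $t4=220+4=224
after sub $t1, $t1, 2: $t1=2-2=0
cmp $t1, 0  (cmp 0,0)
bne L2: not taken
after and $t7, $t7, 7: $t7=26&7=2
sw $t6, (216) → M[216]=31
halt.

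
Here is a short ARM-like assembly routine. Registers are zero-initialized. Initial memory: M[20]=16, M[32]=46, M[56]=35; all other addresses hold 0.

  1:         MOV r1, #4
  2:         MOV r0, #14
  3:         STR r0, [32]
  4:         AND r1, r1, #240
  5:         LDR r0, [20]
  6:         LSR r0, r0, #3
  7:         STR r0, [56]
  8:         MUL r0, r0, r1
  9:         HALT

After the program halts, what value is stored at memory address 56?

2

after MOV r1, #4: r1=4
after MOV r0, #14: r0=14
STR r0, [32] → M[32]=14
after AND r1, r1, #240: r1=4&240=0
after LDR r0, [20]: r0=M[20]=16
after LSR r0, r0, #3: r0=16>>3=2
STR r0, [56] → M[56]=2
after MUL r0, r0, r1: r0=2*0=0
halt.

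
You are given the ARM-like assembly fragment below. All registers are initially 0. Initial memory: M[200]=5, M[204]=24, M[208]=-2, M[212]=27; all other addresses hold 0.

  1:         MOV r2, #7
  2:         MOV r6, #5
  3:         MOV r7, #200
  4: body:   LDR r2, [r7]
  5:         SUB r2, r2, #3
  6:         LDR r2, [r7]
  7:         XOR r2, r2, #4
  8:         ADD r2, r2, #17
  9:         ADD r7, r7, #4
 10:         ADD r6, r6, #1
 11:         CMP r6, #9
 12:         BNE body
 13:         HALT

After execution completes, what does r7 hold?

MOV r2, #7 → r2=7
MOV r6, #5 → r6=5
MOV r7, #200 → r7=200
LDR r2, [r7] → r2=M[200]=5
SUB r2, r2, #3 → r2=5-3=2
LDR r2, [r7] → r2=M[200]=5
XOR r2, r2, #4 → r2=5^4=1
ADD r2, r2, #17 → r2=1+17=18
ADD r7, r7, #4 → r7=200+4=204
ADD r6, r6, #1 → r6=5+1=6
CMP r6, #9  (cmp 6,9)
BNE body: taken
LDR r2, [r7] → r2=M[204]=24
SUB r2, r2, #3 → r2=24-3=21
LDR r2, [r7] → r2=M[204]=24
XOR r2, r2, #4 → r2=24^4=28
ADD r2, r2, #17 → r2=28+17=45
ADD r7, r7, #4 → r7=204+4=208
ADD r6, r6, #1 → r6=6+1=7
CMP r6, #9  (cmp 7,9)
BNE body: taken
LDR r2, [r7] → r2=M[208]=-2
SUB r2, r2, #3 → r2=(-2)-3=-5
LDR r2, [r7] → r2=M[208]=-2
XOR r2, r2, #4 → r2=(-2)^4=-6
ADD r2, r2, #17 → r2=(-6)+17=11
ADD r7, r7, #4 → r7=208+4=212
ADD r6, r6, #1 → r6=7+1=8
CMP r6, #9  (cmp 8,9)
BNE body: taken
LDR r2, [r7] → r2=M[212]=27
SUB r2, r2, #3 → r2=27-3=24
LDR r2, [r7] → r2=M[212]=27
XOR r2, r2, #4 → r2=27^4=31
ADD r2, r2, #17 → r2=31+17=48
ADD r7, r7, #4 → r7=212+4=216
ADD r6, r6, #1 → r6=8+1=9
CMP r6, #9  (cmp 9,9)
BNE body: not taken
halt.

216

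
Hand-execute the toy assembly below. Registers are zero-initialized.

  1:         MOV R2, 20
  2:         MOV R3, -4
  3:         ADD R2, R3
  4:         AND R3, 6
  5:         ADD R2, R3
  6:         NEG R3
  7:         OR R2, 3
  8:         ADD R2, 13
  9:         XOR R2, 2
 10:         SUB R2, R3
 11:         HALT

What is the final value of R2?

R2=20
R3=-4
R2=20+(-4)=16
R3=(-4)&6=4
R2=16+4=20
R3=-(4)=-4
R2=20|3=23
R2=23+13=36
R2=36^2=38
R2=38-(-4)=42
halt.

42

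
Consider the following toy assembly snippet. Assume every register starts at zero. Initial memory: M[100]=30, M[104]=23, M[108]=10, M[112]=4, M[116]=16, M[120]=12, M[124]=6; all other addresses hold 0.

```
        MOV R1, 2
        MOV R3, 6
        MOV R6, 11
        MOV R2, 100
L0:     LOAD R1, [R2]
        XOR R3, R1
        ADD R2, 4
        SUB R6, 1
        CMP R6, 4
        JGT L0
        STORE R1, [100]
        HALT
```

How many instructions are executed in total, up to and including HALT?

48

after MOV R1, 2: R1=2
after MOV R3, 6: R3=6
after MOV R6, 11: R6=11
after MOV R2, 100: R2=100
after LOAD R1, [R2]: R1=M[100]=30
after XOR R3, R1: R3=6^30=24
after ADD R2, 4: R2=100+4=104
after SUB R6, 1: R6=11-1=10
CMP R6, 4  (cmp 10,4)
JGT L0: taken
after LOAD R1, [R2]: R1=M[104]=23
after XOR R3, R1: R3=24^23=15
after ADD R2, 4: R2=104+4=108
after SUB R6, 1: R6=10-1=9
CMP R6, 4  (cmp 9,4)
JGT L0: taken
after LOAD R1, [R2]: R1=M[108]=10
after XOR R3, R1: R3=15^10=5
after ADD R2, 4: R2=108+4=112
after SUB R6, 1: R6=9-1=8
CMP R6, 4  (cmp 8,4)
JGT L0: taken
after LOAD R1, [R2]: R1=M[112]=4
after XOR R3, R1: R3=5^4=1
after ADD R2, 4: R2=112+4=116
after SUB R6, 1: R6=8-1=7
CMP R6, 4  (cmp 7,4)
JGT L0: taken
after LOAD R1, [R2]: R1=M[116]=16
after XOR R3, R1: R3=1^16=17
after ADD R2, 4: R2=116+4=120
after SUB R6, 1: R6=7-1=6
CMP R6, 4  (cmp 6,4)
JGT L0: taken
after LOAD R1, [R2]: R1=M[120]=12
after XOR R3, R1: R3=17^12=29
after ADD R2, 4: R2=120+4=124
after SUB R6, 1: R6=6-1=5
CMP R6, 4  (cmp 5,4)
JGT L0: taken
after LOAD R1, [R2]: R1=M[124]=6
after XOR R3, R1: R3=29^6=27
after ADD R2, 4: R2=124+4=128
after SUB R6, 1: R6=5-1=4
CMP R6, 4  (cmp 4,4)
JGT L0: not taken
STORE R1, [100] → M[100]=6
halt.
Total executed instructions: 48.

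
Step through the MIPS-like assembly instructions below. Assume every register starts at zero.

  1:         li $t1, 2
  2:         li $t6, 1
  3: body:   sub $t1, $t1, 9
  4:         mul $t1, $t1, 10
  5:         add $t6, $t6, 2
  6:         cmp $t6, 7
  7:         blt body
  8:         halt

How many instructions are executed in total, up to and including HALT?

$t1=2
$t6=1
$t1=2-9=-7
$t1=(-7)*10=-70
$t6=1+2=3
cmp $t6, 7  (cmp 3,7)
blt body: taken
$t1=(-70)-9=-79
$t1=(-79)*10=-790
$t6=3+2=5
cmp $t6, 7  (cmp 5,7)
blt body: taken
$t1=(-790)-9=-799
$t1=(-799)*10=-7990
$t6=5+2=7
cmp $t6, 7  (cmp 7,7)
blt body: not taken
halt.
Total executed instructions: 18.

18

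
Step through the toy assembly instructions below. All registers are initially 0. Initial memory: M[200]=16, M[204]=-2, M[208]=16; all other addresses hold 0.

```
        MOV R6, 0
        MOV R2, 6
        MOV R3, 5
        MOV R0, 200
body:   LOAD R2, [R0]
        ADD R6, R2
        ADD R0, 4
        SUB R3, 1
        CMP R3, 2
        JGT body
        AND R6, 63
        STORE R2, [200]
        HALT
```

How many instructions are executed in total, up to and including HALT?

25

MOV R6, 0 → R6=0
MOV R2, 6 → R2=6
MOV R3, 5 → R3=5
MOV R0, 200 → R0=200
LOAD R2, [R0] → R2=M[200]=16
ADD R6, R2 → R6=0+16=16
ADD R0, 4 → R0=200+4=204
SUB R3, 1 → R3=5-1=4
CMP R3, 2  (cmp 4,2)
JGT body: taken
LOAD R2, [R0] → R2=M[204]=-2
ADD R6, R2 → R6=16+(-2)=14
ADD R0, 4 → R0=204+4=208
SUB R3, 1 → R3=4-1=3
CMP R3, 2  (cmp 3,2)
JGT body: taken
LOAD R2, [R0] → R2=M[208]=16
ADD R6, R2 → R6=14+16=30
ADD R0, 4 → R0=208+4=212
SUB R3, 1 → R3=3-1=2
CMP R3, 2  (cmp 2,2)
JGT body: not taken
AND R6, 63 → R6=30&63=30
STORE R2, [200] → M[200]=16
halt.
Total executed instructions: 25.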